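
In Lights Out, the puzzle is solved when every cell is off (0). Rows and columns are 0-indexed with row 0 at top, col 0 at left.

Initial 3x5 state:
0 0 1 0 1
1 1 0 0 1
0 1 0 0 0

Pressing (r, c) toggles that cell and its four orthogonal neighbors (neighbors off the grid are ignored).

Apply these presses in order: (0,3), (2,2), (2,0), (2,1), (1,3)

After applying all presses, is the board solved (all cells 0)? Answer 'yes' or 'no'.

Answer: yes

Derivation:
After press 1 at (0,3):
0 0 0 1 0
1 1 0 1 1
0 1 0 0 0

After press 2 at (2,2):
0 0 0 1 0
1 1 1 1 1
0 0 1 1 0

After press 3 at (2,0):
0 0 0 1 0
0 1 1 1 1
1 1 1 1 0

After press 4 at (2,1):
0 0 0 1 0
0 0 1 1 1
0 0 0 1 0

After press 5 at (1,3):
0 0 0 0 0
0 0 0 0 0
0 0 0 0 0

Lights still on: 0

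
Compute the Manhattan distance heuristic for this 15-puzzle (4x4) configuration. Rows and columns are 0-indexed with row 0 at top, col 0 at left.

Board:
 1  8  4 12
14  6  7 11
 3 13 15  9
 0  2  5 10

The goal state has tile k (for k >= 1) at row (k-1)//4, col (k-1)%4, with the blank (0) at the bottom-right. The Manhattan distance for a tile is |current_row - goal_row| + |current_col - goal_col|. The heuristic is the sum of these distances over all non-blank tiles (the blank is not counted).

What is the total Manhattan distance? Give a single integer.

Tile 1: at (0,0), goal (0,0), distance |0-0|+|0-0| = 0
Tile 8: at (0,1), goal (1,3), distance |0-1|+|1-3| = 3
Tile 4: at (0,2), goal (0,3), distance |0-0|+|2-3| = 1
Tile 12: at (0,3), goal (2,3), distance |0-2|+|3-3| = 2
Tile 14: at (1,0), goal (3,1), distance |1-3|+|0-1| = 3
Tile 6: at (1,1), goal (1,1), distance |1-1|+|1-1| = 0
Tile 7: at (1,2), goal (1,2), distance |1-1|+|2-2| = 0
Tile 11: at (1,3), goal (2,2), distance |1-2|+|3-2| = 2
Tile 3: at (2,0), goal (0,2), distance |2-0|+|0-2| = 4
Tile 13: at (2,1), goal (3,0), distance |2-3|+|1-0| = 2
Tile 15: at (2,2), goal (3,2), distance |2-3|+|2-2| = 1
Tile 9: at (2,3), goal (2,0), distance |2-2|+|3-0| = 3
Tile 2: at (3,1), goal (0,1), distance |3-0|+|1-1| = 3
Tile 5: at (3,2), goal (1,0), distance |3-1|+|2-0| = 4
Tile 10: at (3,3), goal (2,1), distance |3-2|+|3-1| = 3
Sum: 0 + 3 + 1 + 2 + 3 + 0 + 0 + 2 + 4 + 2 + 1 + 3 + 3 + 4 + 3 = 31

Answer: 31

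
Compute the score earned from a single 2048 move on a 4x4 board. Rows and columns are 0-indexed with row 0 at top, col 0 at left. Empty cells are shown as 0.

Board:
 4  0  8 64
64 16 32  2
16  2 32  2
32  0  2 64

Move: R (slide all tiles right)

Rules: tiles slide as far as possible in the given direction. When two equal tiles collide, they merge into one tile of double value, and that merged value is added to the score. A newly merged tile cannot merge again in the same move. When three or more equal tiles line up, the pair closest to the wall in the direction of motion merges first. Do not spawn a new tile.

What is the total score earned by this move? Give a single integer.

Slide right:
row 0: [4, 0, 8, 64] -> [0, 4, 8, 64]  score +0 (running 0)
row 1: [64, 16, 32, 2] -> [64, 16, 32, 2]  score +0 (running 0)
row 2: [16, 2, 32, 2] -> [16, 2, 32, 2]  score +0 (running 0)
row 3: [32, 0, 2, 64] -> [0, 32, 2, 64]  score +0 (running 0)
Board after move:
 0  4  8 64
64 16 32  2
16  2 32  2
 0 32  2 64

Answer: 0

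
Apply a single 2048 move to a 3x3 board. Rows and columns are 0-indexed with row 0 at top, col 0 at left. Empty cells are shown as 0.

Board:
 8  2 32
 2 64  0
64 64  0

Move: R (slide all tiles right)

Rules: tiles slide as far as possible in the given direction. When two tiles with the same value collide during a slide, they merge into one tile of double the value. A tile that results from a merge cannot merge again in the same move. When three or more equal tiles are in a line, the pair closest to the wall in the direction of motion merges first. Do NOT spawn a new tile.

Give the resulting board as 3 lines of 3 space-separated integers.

Answer:   8   2  32
  0   2  64
  0   0 128

Derivation:
Slide right:
row 0: [8, 2, 32] -> [8, 2, 32]
row 1: [2, 64, 0] -> [0, 2, 64]
row 2: [64, 64, 0] -> [0, 0, 128]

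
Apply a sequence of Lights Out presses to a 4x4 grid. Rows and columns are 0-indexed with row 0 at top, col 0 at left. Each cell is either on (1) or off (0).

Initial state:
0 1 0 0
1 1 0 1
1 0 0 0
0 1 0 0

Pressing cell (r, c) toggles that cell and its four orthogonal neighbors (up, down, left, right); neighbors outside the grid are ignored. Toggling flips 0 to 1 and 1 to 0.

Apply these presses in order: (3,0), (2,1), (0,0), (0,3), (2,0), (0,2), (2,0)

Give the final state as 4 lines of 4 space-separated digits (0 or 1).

Answer: 1 1 0 0
0 0 1 0
1 1 1 0
1 1 0 0

Derivation:
After press 1 at (3,0):
0 1 0 0
1 1 0 1
0 0 0 0
1 0 0 0

After press 2 at (2,1):
0 1 0 0
1 0 0 1
1 1 1 0
1 1 0 0

After press 3 at (0,0):
1 0 0 0
0 0 0 1
1 1 1 0
1 1 0 0

After press 4 at (0,3):
1 0 1 1
0 0 0 0
1 1 1 0
1 1 0 0

After press 5 at (2,0):
1 0 1 1
1 0 0 0
0 0 1 0
0 1 0 0

After press 6 at (0,2):
1 1 0 0
1 0 1 0
0 0 1 0
0 1 0 0

After press 7 at (2,0):
1 1 0 0
0 0 1 0
1 1 1 0
1 1 0 0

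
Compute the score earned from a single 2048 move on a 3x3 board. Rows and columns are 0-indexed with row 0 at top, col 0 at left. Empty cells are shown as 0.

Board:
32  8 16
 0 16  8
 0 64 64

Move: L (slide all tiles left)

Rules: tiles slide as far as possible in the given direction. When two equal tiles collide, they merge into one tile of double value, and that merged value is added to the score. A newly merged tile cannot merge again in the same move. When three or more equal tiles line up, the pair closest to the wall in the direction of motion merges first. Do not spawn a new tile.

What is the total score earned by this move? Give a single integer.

Slide left:
row 0: [32, 8, 16] -> [32, 8, 16]  score +0 (running 0)
row 1: [0, 16, 8] -> [16, 8, 0]  score +0 (running 0)
row 2: [0, 64, 64] -> [128, 0, 0]  score +128 (running 128)
Board after move:
 32   8  16
 16   8   0
128   0   0

Answer: 128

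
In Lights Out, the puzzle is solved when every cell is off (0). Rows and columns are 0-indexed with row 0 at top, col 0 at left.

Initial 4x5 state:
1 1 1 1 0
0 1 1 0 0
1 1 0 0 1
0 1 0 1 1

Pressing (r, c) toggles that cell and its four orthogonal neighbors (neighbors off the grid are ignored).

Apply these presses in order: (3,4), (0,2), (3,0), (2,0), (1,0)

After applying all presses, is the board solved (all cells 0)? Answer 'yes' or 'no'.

After press 1 at (3,4):
1 1 1 1 0
0 1 1 0 0
1 1 0 0 0
0 1 0 0 0

After press 2 at (0,2):
1 0 0 0 0
0 1 0 0 0
1 1 0 0 0
0 1 0 0 0

After press 3 at (3,0):
1 0 0 0 0
0 1 0 0 0
0 1 0 0 0
1 0 0 0 0

After press 4 at (2,0):
1 0 0 0 0
1 1 0 0 0
1 0 0 0 0
0 0 0 0 0

After press 5 at (1,0):
0 0 0 0 0
0 0 0 0 0
0 0 0 0 0
0 0 0 0 0

Lights still on: 0

Answer: yes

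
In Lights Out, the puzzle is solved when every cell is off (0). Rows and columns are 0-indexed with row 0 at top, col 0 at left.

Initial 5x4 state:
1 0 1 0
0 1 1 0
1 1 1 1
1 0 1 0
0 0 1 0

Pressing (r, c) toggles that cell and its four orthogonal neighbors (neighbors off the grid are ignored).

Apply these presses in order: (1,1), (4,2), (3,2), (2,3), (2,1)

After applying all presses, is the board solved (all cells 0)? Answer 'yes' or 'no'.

After press 1 at (1,1):
1 1 1 0
1 0 0 0
1 0 1 1
1 0 1 0
0 0 1 0

After press 2 at (4,2):
1 1 1 0
1 0 0 0
1 0 1 1
1 0 0 0
0 1 0 1

After press 3 at (3,2):
1 1 1 0
1 0 0 0
1 0 0 1
1 1 1 1
0 1 1 1

After press 4 at (2,3):
1 1 1 0
1 0 0 1
1 0 1 0
1 1 1 0
0 1 1 1

After press 5 at (2,1):
1 1 1 0
1 1 0 1
0 1 0 0
1 0 1 0
0 1 1 1

Lights still on: 12

Answer: no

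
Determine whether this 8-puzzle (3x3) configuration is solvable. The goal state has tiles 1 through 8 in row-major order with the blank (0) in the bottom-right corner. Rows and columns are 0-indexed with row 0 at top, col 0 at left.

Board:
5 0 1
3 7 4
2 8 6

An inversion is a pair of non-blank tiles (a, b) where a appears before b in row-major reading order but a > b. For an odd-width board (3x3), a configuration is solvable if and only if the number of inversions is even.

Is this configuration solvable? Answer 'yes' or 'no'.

Inversions (pairs i<j in row-major order where tile[i] > tile[j] > 0): 10
10 is even, so the puzzle is solvable.

Answer: yes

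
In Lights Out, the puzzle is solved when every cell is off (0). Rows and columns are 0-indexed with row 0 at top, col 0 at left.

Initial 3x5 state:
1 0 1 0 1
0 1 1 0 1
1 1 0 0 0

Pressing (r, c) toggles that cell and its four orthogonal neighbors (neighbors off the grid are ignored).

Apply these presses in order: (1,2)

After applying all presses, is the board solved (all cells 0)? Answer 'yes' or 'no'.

Answer: no

Derivation:
After press 1 at (1,2):
1 0 0 0 1
0 0 0 1 1
1 1 1 0 0

Lights still on: 7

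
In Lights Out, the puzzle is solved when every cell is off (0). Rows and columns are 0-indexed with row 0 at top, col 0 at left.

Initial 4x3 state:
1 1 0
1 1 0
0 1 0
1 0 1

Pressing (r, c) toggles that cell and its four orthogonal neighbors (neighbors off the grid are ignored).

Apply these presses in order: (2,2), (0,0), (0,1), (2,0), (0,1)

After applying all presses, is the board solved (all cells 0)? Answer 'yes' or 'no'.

Answer: no

Derivation:
After press 1 at (2,2):
1 1 0
1 1 1
0 0 1
1 0 0

After press 2 at (0,0):
0 0 0
0 1 1
0 0 1
1 0 0

After press 3 at (0,1):
1 1 1
0 0 1
0 0 1
1 0 0

After press 4 at (2,0):
1 1 1
1 0 1
1 1 1
0 0 0

After press 5 at (0,1):
0 0 0
1 1 1
1 1 1
0 0 0

Lights still on: 6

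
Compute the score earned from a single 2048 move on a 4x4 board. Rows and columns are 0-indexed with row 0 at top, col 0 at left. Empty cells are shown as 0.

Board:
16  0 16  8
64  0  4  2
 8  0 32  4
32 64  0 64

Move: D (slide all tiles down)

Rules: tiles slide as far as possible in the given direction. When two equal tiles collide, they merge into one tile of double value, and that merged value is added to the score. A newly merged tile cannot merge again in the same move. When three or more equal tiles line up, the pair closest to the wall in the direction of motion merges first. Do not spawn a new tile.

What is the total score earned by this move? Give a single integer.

Answer: 0

Derivation:
Slide down:
col 0: [16, 64, 8, 32] -> [16, 64, 8, 32]  score +0 (running 0)
col 1: [0, 0, 0, 64] -> [0, 0, 0, 64]  score +0 (running 0)
col 2: [16, 4, 32, 0] -> [0, 16, 4, 32]  score +0 (running 0)
col 3: [8, 2, 4, 64] -> [8, 2, 4, 64]  score +0 (running 0)
Board after move:
16  0  0  8
64  0 16  2
 8  0  4  4
32 64 32 64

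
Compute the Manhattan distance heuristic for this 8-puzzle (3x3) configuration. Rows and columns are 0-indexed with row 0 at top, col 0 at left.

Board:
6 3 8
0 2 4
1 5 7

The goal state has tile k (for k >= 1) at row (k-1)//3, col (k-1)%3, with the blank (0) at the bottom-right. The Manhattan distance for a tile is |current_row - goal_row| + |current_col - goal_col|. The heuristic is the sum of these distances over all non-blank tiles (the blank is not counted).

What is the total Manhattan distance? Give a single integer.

Tile 6: at (0,0), goal (1,2), distance |0-1|+|0-2| = 3
Tile 3: at (0,1), goal (0,2), distance |0-0|+|1-2| = 1
Tile 8: at (0,2), goal (2,1), distance |0-2|+|2-1| = 3
Tile 2: at (1,1), goal (0,1), distance |1-0|+|1-1| = 1
Tile 4: at (1,2), goal (1,0), distance |1-1|+|2-0| = 2
Tile 1: at (2,0), goal (0,0), distance |2-0|+|0-0| = 2
Tile 5: at (2,1), goal (1,1), distance |2-1|+|1-1| = 1
Tile 7: at (2,2), goal (2,0), distance |2-2|+|2-0| = 2
Sum: 3 + 1 + 3 + 1 + 2 + 2 + 1 + 2 = 15

Answer: 15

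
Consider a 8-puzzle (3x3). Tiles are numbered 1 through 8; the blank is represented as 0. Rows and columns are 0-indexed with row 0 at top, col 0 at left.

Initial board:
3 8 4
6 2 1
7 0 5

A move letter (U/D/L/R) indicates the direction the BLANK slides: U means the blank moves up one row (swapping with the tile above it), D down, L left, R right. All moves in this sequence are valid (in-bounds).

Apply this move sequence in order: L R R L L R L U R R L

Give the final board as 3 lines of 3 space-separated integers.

Answer: 3 8 4
2 0 1
6 7 5

Derivation:
After move 1 (L):
3 8 4
6 2 1
0 7 5

After move 2 (R):
3 8 4
6 2 1
7 0 5

After move 3 (R):
3 8 4
6 2 1
7 5 0

After move 4 (L):
3 8 4
6 2 1
7 0 5

After move 5 (L):
3 8 4
6 2 1
0 7 5

After move 6 (R):
3 8 4
6 2 1
7 0 5

After move 7 (L):
3 8 4
6 2 1
0 7 5

After move 8 (U):
3 8 4
0 2 1
6 7 5

After move 9 (R):
3 8 4
2 0 1
6 7 5

After move 10 (R):
3 8 4
2 1 0
6 7 5

After move 11 (L):
3 8 4
2 0 1
6 7 5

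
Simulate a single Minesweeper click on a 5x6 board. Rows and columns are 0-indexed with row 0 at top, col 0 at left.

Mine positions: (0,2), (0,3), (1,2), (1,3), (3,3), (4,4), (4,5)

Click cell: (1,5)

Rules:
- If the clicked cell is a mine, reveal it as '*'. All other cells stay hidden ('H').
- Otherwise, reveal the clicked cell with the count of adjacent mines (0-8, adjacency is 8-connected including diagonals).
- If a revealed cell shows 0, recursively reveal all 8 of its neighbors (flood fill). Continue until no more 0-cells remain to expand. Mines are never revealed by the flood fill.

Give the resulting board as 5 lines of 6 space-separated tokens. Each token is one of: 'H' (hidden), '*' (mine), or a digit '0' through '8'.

H H H H 2 0
H H H H 2 0
H H H H 2 0
H H H H 3 2
H H H H H H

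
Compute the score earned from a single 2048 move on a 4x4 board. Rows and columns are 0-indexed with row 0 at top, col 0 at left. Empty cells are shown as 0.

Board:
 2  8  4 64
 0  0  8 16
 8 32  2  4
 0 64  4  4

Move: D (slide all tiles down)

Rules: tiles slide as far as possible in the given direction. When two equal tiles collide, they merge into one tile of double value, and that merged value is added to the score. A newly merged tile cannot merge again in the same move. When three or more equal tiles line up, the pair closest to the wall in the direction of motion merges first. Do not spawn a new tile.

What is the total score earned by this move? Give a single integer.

Answer: 8

Derivation:
Slide down:
col 0: [2, 0, 8, 0] -> [0, 0, 2, 8]  score +0 (running 0)
col 1: [8, 0, 32, 64] -> [0, 8, 32, 64]  score +0 (running 0)
col 2: [4, 8, 2, 4] -> [4, 8, 2, 4]  score +0 (running 0)
col 3: [64, 16, 4, 4] -> [0, 64, 16, 8]  score +8 (running 8)
Board after move:
 0  0  4  0
 0  8  8 64
 2 32  2 16
 8 64  4  8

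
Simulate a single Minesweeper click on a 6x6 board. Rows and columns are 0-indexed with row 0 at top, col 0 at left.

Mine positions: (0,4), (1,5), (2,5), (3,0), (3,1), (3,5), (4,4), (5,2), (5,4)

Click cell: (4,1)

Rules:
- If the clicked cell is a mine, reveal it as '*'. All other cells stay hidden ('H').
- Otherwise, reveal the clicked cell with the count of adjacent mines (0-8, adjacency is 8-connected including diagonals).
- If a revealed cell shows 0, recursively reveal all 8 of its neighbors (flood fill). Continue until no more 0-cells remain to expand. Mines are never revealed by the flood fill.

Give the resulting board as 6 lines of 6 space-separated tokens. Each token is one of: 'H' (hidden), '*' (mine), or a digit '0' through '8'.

H H H H H H
H H H H H H
H H H H H H
H H H H H H
H 3 H H H H
H H H H H H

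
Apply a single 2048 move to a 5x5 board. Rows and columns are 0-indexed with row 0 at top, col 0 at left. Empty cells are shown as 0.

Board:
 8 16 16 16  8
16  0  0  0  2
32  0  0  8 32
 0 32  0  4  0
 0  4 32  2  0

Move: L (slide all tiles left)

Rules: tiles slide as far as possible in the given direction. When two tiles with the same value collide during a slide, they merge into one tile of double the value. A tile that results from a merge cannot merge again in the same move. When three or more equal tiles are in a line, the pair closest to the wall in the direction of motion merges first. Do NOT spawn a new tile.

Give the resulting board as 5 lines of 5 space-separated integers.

Answer:  8 32 16  8  0
16  2  0  0  0
32  8 32  0  0
32  4  0  0  0
 4 32  2  0  0

Derivation:
Slide left:
row 0: [8, 16, 16, 16, 8] -> [8, 32, 16, 8, 0]
row 1: [16, 0, 0, 0, 2] -> [16, 2, 0, 0, 0]
row 2: [32, 0, 0, 8, 32] -> [32, 8, 32, 0, 0]
row 3: [0, 32, 0, 4, 0] -> [32, 4, 0, 0, 0]
row 4: [0, 4, 32, 2, 0] -> [4, 32, 2, 0, 0]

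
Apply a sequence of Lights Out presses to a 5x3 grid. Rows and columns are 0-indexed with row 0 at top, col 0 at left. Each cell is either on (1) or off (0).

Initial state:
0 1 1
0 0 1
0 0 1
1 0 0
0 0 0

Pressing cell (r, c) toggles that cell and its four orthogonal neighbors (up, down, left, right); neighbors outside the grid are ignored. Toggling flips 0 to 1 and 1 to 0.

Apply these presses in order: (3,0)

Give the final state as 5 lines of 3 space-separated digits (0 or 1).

Answer: 0 1 1
0 0 1
1 0 1
0 1 0
1 0 0

Derivation:
After press 1 at (3,0):
0 1 1
0 0 1
1 0 1
0 1 0
1 0 0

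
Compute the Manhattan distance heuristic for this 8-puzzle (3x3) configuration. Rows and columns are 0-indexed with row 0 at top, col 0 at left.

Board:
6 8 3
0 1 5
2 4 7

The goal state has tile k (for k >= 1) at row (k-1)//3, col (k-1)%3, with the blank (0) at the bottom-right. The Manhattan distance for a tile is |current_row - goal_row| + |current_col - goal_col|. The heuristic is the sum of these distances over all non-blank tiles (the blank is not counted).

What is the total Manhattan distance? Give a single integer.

Tile 6: at (0,0), goal (1,2), distance |0-1|+|0-2| = 3
Tile 8: at (0,1), goal (2,1), distance |0-2|+|1-1| = 2
Tile 3: at (0,2), goal (0,2), distance |0-0|+|2-2| = 0
Tile 1: at (1,1), goal (0,0), distance |1-0|+|1-0| = 2
Tile 5: at (1,2), goal (1,1), distance |1-1|+|2-1| = 1
Tile 2: at (2,0), goal (0,1), distance |2-0|+|0-1| = 3
Tile 4: at (2,1), goal (1,0), distance |2-1|+|1-0| = 2
Tile 7: at (2,2), goal (2,0), distance |2-2|+|2-0| = 2
Sum: 3 + 2 + 0 + 2 + 1 + 3 + 2 + 2 = 15

Answer: 15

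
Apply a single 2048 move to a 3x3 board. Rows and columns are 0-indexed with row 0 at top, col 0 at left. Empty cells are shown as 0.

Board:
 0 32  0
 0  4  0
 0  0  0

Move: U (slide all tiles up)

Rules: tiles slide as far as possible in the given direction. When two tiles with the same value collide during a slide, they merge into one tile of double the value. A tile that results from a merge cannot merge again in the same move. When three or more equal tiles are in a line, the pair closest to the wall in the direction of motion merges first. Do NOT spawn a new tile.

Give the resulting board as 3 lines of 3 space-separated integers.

Slide up:
col 0: [0, 0, 0] -> [0, 0, 0]
col 1: [32, 4, 0] -> [32, 4, 0]
col 2: [0, 0, 0] -> [0, 0, 0]

Answer:  0 32  0
 0  4  0
 0  0  0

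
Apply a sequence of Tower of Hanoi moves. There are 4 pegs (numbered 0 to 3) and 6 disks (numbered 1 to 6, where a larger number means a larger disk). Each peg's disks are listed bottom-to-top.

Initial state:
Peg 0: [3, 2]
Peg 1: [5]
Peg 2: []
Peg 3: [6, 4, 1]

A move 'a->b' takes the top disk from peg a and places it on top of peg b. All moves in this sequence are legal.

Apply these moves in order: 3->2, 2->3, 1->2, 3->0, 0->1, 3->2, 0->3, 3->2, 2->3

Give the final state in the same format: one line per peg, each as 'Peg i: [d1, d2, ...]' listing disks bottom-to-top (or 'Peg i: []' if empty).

Answer: Peg 0: [3]
Peg 1: [1]
Peg 2: [5, 4]
Peg 3: [6, 2]

Derivation:
After move 1 (3->2):
Peg 0: [3, 2]
Peg 1: [5]
Peg 2: [1]
Peg 3: [6, 4]

After move 2 (2->3):
Peg 0: [3, 2]
Peg 1: [5]
Peg 2: []
Peg 3: [6, 4, 1]

After move 3 (1->2):
Peg 0: [3, 2]
Peg 1: []
Peg 2: [5]
Peg 3: [6, 4, 1]

After move 4 (3->0):
Peg 0: [3, 2, 1]
Peg 1: []
Peg 2: [5]
Peg 3: [6, 4]

After move 5 (0->1):
Peg 0: [3, 2]
Peg 1: [1]
Peg 2: [5]
Peg 3: [6, 4]

After move 6 (3->2):
Peg 0: [3, 2]
Peg 1: [1]
Peg 2: [5, 4]
Peg 3: [6]

After move 7 (0->3):
Peg 0: [3]
Peg 1: [1]
Peg 2: [5, 4]
Peg 3: [6, 2]

After move 8 (3->2):
Peg 0: [3]
Peg 1: [1]
Peg 2: [5, 4, 2]
Peg 3: [6]

After move 9 (2->3):
Peg 0: [3]
Peg 1: [1]
Peg 2: [5, 4]
Peg 3: [6, 2]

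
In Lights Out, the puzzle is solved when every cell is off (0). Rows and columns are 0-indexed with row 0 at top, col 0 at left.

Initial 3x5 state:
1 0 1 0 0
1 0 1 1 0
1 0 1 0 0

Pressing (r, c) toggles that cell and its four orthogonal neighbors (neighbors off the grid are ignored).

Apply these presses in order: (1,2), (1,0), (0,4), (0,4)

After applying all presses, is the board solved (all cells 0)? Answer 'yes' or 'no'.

Answer: yes

Derivation:
After press 1 at (1,2):
1 0 0 0 0
1 1 0 0 0
1 0 0 0 0

After press 2 at (1,0):
0 0 0 0 0
0 0 0 0 0
0 0 0 0 0

After press 3 at (0,4):
0 0 0 1 1
0 0 0 0 1
0 0 0 0 0

After press 4 at (0,4):
0 0 0 0 0
0 0 0 0 0
0 0 0 0 0

Lights still on: 0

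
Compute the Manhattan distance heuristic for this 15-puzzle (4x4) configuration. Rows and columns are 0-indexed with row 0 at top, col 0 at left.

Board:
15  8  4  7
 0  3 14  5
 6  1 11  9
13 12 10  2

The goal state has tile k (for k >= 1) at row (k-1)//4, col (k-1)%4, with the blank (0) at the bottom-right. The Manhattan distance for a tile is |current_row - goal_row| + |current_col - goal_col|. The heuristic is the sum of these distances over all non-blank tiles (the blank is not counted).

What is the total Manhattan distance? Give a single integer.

Tile 15: (0,0)->(3,2) = 5
Tile 8: (0,1)->(1,3) = 3
Tile 4: (0,2)->(0,3) = 1
Tile 7: (0,3)->(1,2) = 2
Tile 3: (1,1)->(0,2) = 2
Tile 14: (1,2)->(3,1) = 3
Tile 5: (1,3)->(1,0) = 3
Tile 6: (2,0)->(1,1) = 2
Tile 1: (2,1)->(0,0) = 3
Tile 11: (2,2)->(2,2) = 0
Tile 9: (2,3)->(2,0) = 3
Tile 13: (3,0)->(3,0) = 0
Tile 12: (3,1)->(2,3) = 3
Tile 10: (3,2)->(2,1) = 2
Tile 2: (3,3)->(0,1) = 5
Sum: 5 + 3 + 1 + 2 + 2 + 3 + 3 + 2 + 3 + 0 + 3 + 0 + 3 + 2 + 5 = 37

Answer: 37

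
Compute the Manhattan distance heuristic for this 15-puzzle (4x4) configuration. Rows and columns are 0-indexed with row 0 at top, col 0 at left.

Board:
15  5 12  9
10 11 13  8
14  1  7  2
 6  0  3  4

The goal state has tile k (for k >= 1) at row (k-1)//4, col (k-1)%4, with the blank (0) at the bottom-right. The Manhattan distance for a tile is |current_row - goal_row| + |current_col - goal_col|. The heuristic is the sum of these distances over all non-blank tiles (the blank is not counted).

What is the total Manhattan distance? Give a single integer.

Answer: 42

Derivation:
Tile 15: (0,0)->(3,2) = 5
Tile 5: (0,1)->(1,0) = 2
Tile 12: (0,2)->(2,3) = 3
Tile 9: (0,3)->(2,0) = 5
Tile 10: (1,0)->(2,1) = 2
Tile 11: (1,1)->(2,2) = 2
Tile 13: (1,2)->(3,0) = 4
Tile 8: (1,3)->(1,3) = 0
Tile 14: (2,0)->(3,1) = 2
Tile 1: (2,1)->(0,0) = 3
Tile 7: (2,2)->(1,2) = 1
Tile 2: (2,3)->(0,1) = 4
Tile 6: (3,0)->(1,1) = 3
Tile 3: (3,2)->(0,2) = 3
Tile 4: (3,3)->(0,3) = 3
Sum: 5 + 2 + 3 + 5 + 2 + 2 + 4 + 0 + 2 + 3 + 1 + 4 + 3 + 3 + 3 = 42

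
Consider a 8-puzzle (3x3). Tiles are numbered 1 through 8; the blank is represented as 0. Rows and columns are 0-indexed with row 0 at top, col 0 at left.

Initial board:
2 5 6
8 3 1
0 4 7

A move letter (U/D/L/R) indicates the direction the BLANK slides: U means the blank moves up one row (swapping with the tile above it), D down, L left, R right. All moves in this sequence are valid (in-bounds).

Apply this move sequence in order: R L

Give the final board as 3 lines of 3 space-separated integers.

Answer: 2 5 6
8 3 1
0 4 7

Derivation:
After move 1 (R):
2 5 6
8 3 1
4 0 7

After move 2 (L):
2 5 6
8 3 1
0 4 7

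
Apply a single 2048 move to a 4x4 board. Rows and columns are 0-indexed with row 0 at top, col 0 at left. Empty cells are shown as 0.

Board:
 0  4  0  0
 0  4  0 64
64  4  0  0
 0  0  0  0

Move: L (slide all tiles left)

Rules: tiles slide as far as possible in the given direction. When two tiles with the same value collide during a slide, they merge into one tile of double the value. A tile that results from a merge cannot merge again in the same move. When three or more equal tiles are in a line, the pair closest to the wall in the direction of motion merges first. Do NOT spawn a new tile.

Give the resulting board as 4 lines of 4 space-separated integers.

Slide left:
row 0: [0, 4, 0, 0] -> [4, 0, 0, 0]
row 1: [0, 4, 0, 64] -> [4, 64, 0, 0]
row 2: [64, 4, 0, 0] -> [64, 4, 0, 0]
row 3: [0, 0, 0, 0] -> [0, 0, 0, 0]

Answer:  4  0  0  0
 4 64  0  0
64  4  0  0
 0  0  0  0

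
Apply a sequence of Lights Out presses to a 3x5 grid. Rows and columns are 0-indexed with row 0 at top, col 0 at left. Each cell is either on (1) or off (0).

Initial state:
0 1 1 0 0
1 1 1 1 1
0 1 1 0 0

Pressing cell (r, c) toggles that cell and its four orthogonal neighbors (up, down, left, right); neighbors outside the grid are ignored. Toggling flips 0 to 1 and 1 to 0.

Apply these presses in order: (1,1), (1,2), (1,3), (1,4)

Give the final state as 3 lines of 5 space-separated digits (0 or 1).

After press 1 at (1,1):
0 0 1 0 0
0 0 0 1 1
0 0 1 0 0

After press 2 at (1,2):
0 0 0 0 0
0 1 1 0 1
0 0 0 0 0

After press 3 at (1,3):
0 0 0 1 0
0 1 0 1 0
0 0 0 1 0

After press 4 at (1,4):
0 0 0 1 1
0 1 0 0 1
0 0 0 1 1

Answer: 0 0 0 1 1
0 1 0 0 1
0 0 0 1 1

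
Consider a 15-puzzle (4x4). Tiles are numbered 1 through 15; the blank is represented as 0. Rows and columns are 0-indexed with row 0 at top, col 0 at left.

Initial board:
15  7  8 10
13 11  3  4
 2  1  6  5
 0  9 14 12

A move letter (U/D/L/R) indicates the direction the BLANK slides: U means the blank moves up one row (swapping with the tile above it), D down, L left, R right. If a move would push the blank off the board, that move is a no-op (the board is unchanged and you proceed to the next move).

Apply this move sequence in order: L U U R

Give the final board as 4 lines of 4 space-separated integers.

After move 1 (L):
15  7  8 10
13 11  3  4
 2  1  6  5
 0  9 14 12

After move 2 (U):
15  7  8 10
13 11  3  4
 0  1  6  5
 2  9 14 12

After move 3 (U):
15  7  8 10
 0 11  3  4
13  1  6  5
 2  9 14 12

After move 4 (R):
15  7  8 10
11  0  3  4
13  1  6  5
 2  9 14 12

Answer: 15  7  8 10
11  0  3  4
13  1  6  5
 2  9 14 12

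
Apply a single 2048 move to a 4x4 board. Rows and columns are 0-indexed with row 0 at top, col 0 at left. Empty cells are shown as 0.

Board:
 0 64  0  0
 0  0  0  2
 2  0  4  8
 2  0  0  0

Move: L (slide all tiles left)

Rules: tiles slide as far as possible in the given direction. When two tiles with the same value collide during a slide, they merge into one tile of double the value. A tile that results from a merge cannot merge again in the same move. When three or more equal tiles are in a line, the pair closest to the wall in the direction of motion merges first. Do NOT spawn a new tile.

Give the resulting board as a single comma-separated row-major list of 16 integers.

Slide left:
row 0: [0, 64, 0, 0] -> [64, 0, 0, 0]
row 1: [0, 0, 0, 2] -> [2, 0, 0, 0]
row 2: [2, 0, 4, 8] -> [2, 4, 8, 0]
row 3: [2, 0, 0, 0] -> [2, 0, 0, 0]

Answer: 64, 0, 0, 0, 2, 0, 0, 0, 2, 4, 8, 0, 2, 0, 0, 0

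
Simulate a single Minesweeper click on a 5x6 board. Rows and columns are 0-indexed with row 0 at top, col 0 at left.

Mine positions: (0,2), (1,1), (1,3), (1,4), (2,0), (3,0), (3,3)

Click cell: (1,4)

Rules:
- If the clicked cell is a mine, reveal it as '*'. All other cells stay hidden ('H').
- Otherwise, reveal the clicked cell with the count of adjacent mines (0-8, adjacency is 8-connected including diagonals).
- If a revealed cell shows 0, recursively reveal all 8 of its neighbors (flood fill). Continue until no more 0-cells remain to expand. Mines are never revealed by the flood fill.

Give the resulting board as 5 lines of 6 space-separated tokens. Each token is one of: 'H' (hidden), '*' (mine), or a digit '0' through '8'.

H H H H H H
H H H H * H
H H H H H H
H H H H H H
H H H H H H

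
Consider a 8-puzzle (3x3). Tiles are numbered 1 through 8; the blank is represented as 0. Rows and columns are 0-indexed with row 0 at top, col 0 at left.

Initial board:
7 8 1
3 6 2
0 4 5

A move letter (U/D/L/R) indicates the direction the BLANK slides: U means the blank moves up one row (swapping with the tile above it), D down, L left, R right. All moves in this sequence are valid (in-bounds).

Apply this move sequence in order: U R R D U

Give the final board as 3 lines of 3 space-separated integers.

Answer: 7 8 1
6 2 0
3 4 5

Derivation:
After move 1 (U):
7 8 1
0 6 2
3 4 5

After move 2 (R):
7 8 1
6 0 2
3 4 5

After move 3 (R):
7 8 1
6 2 0
3 4 5

After move 4 (D):
7 8 1
6 2 5
3 4 0

After move 5 (U):
7 8 1
6 2 0
3 4 5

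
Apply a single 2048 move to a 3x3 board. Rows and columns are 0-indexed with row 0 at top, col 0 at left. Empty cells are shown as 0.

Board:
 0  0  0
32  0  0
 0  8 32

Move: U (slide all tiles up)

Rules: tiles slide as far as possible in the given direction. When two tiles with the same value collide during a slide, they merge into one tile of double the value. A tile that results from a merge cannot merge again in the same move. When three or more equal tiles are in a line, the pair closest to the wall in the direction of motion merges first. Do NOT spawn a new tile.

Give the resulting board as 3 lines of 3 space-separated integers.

Slide up:
col 0: [0, 32, 0] -> [32, 0, 0]
col 1: [0, 0, 8] -> [8, 0, 0]
col 2: [0, 0, 32] -> [32, 0, 0]

Answer: 32  8 32
 0  0  0
 0  0  0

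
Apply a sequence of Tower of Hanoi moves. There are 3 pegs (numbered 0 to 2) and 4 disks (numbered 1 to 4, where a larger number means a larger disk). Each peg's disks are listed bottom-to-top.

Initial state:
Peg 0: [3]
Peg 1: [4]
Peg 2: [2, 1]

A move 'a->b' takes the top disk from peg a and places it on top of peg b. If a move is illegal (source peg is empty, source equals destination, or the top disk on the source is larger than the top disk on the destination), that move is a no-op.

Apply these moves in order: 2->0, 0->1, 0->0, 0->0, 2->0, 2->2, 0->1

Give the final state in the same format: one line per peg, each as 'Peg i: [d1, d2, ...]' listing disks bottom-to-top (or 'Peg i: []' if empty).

After move 1 (2->0):
Peg 0: [3, 1]
Peg 1: [4]
Peg 2: [2]

After move 2 (0->1):
Peg 0: [3]
Peg 1: [4, 1]
Peg 2: [2]

After move 3 (0->0):
Peg 0: [3]
Peg 1: [4, 1]
Peg 2: [2]

After move 4 (0->0):
Peg 0: [3]
Peg 1: [4, 1]
Peg 2: [2]

After move 5 (2->0):
Peg 0: [3, 2]
Peg 1: [4, 1]
Peg 2: []

After move 6 (2->2):
Peg 0: [3, 2]
Peg 1: [4, 1]
Peg 2: []

After move 7 (0->1):
Peg 0: [3, 2]
Peg 1: [4, 1]
Peg 2: []

Answer: Peg 0: [3, 2]
Peg 1: [4, 1]
Peg 2: []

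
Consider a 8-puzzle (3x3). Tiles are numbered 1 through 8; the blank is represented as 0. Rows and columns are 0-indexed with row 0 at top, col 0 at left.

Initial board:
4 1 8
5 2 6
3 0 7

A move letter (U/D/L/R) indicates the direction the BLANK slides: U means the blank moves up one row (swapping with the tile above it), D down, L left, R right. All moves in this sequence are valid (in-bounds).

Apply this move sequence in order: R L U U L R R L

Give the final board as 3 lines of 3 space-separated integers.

After move 1 (R):
4 1 8
5 2 6
3 7 0

After move 2 (L):
4 1 8
5 2 6
3 0 7

After move 3 (U):
4 1 8
5 0 6
3 2 7

After move 4 (U):
4 0 8
5 1 6
3 2 7

After move 5 (L):
0 4 8
5 1 6
3 2 7

After move 6 (R):
4 0 8
5 1 6
3 2 7

After move 7 (R):
4 8 0
5 1 6
3 2 7

After move 8 (L):
4 0 8
5 1 6
3 2 7

Answer: 4 0 8
5 1 6
3 2 7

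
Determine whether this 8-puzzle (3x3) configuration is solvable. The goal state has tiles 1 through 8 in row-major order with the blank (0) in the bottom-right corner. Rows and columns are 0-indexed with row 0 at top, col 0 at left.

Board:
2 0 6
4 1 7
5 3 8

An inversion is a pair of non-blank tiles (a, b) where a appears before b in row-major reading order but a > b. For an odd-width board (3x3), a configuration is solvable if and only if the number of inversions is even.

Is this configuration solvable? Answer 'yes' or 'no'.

Answer: yes

Derivation:
Inversions (pairs i<j in row-major order where tile[i] > tile[j] > 0): 10
10 is even, so the puzzle is solvable.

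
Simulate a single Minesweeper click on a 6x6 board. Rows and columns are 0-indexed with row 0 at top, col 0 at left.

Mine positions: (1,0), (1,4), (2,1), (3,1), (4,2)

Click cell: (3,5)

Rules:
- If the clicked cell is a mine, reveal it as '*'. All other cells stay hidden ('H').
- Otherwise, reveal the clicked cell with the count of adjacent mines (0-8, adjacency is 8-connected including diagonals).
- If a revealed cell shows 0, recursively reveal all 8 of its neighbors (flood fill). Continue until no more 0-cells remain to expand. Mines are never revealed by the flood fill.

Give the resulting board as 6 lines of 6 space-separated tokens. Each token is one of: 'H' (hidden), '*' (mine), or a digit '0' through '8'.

H H H H H H
H H H H H H
H H H 1 1 1
H H H 1 0 0
H H H 1 0 0
H H H 1 0 0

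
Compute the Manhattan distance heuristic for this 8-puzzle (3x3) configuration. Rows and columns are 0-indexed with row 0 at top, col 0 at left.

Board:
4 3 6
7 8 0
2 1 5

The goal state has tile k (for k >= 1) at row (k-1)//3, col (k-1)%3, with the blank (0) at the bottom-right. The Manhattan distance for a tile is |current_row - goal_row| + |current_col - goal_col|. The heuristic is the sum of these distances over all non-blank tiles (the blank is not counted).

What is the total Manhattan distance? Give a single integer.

Answer: 13

Derivation:
Tile 4: (0,0)->(1,0) = 1
Tile 3: (0,1)->(0,2) = 1
Tile 6: (0,2)->(1,2) = 1
Tile 7: (1,0)->(2,0) = 1
Tile 8: (1,1)->(2,1) = 1
Tile 2: (2,0)->(0,1) = 3
Tile 1: (2,1)->(0,0) = 3
Tile 5: (2,2)->(1,1) = 2
Sum: 1 + 1 + 1 + 1 + 1 + 3 + 3 + 2 = 13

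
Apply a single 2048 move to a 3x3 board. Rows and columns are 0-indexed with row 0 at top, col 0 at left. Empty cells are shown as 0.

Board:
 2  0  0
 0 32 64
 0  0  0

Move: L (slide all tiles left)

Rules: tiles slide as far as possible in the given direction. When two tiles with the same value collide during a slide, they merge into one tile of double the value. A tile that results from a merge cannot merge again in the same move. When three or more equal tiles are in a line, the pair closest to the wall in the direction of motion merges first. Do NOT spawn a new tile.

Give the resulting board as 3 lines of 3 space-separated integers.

Slide left:
row 0: [2, 0, 0] -> [2, 0, 0]
row 1: [0, 32, 64] -> [32, 64, 0]
row 2: [0, 0, 0] -> [0, 0, 0]

Answer:  2  0  0
32 64  0
 0  0  0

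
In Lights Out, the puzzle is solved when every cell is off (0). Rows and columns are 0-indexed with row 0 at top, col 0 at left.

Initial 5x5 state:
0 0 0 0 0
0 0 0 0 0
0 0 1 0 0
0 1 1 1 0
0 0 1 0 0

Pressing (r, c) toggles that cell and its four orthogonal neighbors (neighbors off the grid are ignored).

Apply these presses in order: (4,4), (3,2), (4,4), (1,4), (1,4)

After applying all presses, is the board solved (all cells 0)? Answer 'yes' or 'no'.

Answer: yes

Derivation:
After press 1 at (4,4):
0 0 0 0 0
0 0 0 0 0
0 0 1 0 0
0 1 1 1 1
0 0 1 1 1

After press 2 at (3,2):
0 0 0 0 0
0 0 0 0 0
0 0 0 0 0
0 0 0 0 1
0 0 0 1 1

After press 3 at (4,4):
0 0 0 0 0
0 0 0 0 0
0 0 0 0 0
0 0 0 0 0
0 0 0 0 0

After press 4 at (1,4):
0 0 0 0 1
0 0 0 1 1
0 0 0 0 1
0 0 0 0 0
0 0 0 0 0

After press 5 at (1,4):
0 0 0 0 0
0 0 0 0 0
0 0 0 0 0
0 0 0 0 0
0 0 0 0 0

Lights still on: 0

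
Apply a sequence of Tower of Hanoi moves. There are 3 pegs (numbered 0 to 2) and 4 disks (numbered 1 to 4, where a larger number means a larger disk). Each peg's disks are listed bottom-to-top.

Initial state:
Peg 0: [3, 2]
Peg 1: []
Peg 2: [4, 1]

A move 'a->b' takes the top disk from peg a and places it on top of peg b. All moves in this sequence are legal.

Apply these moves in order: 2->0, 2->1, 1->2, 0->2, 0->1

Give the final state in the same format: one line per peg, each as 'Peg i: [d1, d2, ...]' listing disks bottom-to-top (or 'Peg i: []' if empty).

After move 1 (2->0):
Peg 0: [3, 2, 1]
Peg 1: []
Peg 2: [4]

After move 2 (2->1):
Peg 0: [3, 2, 1]
Peg 1: [4]
Peg 2: []

After move 3 (1->2):
Peg 0: [3, 2, 1]
Peg 1: []
Peg 2: [4]

After move 4 (0->2):
Peg 0: [3, 2]
Peg 1: []
Peg 2: [4, 1]

After move 5 (0->1):
Peg 0: [3]
Peg 1: [2]
Peg 2: [4, 1]

Answer: Peg 0: [3]
Peg 1: [2]
Peg 2: [4, 1]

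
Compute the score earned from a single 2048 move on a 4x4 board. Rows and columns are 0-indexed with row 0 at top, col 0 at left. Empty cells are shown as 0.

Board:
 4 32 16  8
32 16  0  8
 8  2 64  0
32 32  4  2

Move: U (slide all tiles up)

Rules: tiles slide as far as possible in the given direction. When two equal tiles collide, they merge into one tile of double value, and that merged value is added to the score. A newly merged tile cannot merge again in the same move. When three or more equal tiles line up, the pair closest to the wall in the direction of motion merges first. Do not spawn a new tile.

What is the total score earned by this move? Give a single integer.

Answer: 16

Derivation:
Slide up:
col 0: [4, 32, 8, 32] -> [4, 32, 8, 32]  score +0 (running 0)
col 1: [32, 16, 2, 32] -> [32, 16, 2, 32]  score +0 (running 0)
col 2: [16, 0, 64, 4] -> [16, 64, 4, 0]  score +0 (running 0)
col 3: [8, 8, 0, 2] -> [16, 2, 0, 0]  score +16 (running 16)
Board after move:
 4 32 16 16
32 16 64  2
 8  2  4  0
32 32  0  0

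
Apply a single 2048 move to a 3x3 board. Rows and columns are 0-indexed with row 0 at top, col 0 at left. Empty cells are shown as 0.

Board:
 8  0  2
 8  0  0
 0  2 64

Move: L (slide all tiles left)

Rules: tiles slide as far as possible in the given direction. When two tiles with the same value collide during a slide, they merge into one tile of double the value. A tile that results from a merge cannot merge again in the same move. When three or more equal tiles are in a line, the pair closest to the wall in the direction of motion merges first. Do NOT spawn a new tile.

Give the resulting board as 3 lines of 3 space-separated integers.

Slide left:
row 0: [8, 0, 2] -> [8, 2, 0]
row 1: [8, 0, 0] -> [8, 0, 0]
row 2: [0, 2, 64] -> [2, 64, 0]

Answer:  8  2  0
 8  0  0
 2 64  0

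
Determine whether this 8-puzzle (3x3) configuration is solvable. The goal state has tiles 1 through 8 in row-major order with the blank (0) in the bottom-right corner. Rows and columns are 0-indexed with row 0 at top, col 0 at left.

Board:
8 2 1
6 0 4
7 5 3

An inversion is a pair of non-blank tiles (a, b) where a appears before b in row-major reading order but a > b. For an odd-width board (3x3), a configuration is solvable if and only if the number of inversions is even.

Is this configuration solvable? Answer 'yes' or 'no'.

Answer: no

Derivation:
Inversions (pairs i<j in row-major order where tile[i] > tile[j] > 0): 15
15 is odd, so the puzzle is not solvable.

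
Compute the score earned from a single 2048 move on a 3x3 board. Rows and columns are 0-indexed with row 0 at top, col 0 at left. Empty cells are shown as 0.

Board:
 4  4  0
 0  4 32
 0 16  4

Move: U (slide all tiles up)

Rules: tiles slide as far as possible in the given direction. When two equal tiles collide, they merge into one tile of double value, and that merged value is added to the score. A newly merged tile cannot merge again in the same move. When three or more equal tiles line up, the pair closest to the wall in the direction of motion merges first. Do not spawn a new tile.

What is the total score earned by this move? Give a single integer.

Answer: 8

Derivation:
Slide up:
col 0: [4, 0, 0] -> [4, 0, 0]  score +0 (running 0)
col 1: [4, 4, 16] -> [8, 16, 0]  score +8 (running 8)
col 2: [0, 32, 4] -> [32, 4, 0]  score +0 (running 8)
Board after move:
 4  8 32
 0 16  4
 0  0  0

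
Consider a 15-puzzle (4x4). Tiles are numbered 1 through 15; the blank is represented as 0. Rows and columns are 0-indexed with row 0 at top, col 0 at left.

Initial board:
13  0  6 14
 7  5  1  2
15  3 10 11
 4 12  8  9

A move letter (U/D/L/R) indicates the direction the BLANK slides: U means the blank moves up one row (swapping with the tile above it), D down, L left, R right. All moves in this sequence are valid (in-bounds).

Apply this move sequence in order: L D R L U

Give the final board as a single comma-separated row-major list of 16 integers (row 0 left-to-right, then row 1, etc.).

After move 1 (L):
 0 13  6 14
 7  5  1  2
15  3 10 11
 4 12  8  9

After move 2 (D):
 7 13  6 14
 0  5  1  2
15  3 10 11
 4 12  8  9

After move 3 (R):
 7 13  6 14
 5  0  1  2
15  3 10 11
 4 12  8  9

After move 4 (L):
 7 13  6 14
 0  5  1  2
15  3 10 11
 4 12  8  9

After move 5 (U):
 0 13  6 14
 7  5  1  2
15  3 10 11
 4 12  8  9

Answer: 0, 13, 6, 14, 7, 5, 1, 2, 15, 3, 10, 11, 4, 12, 8, 9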